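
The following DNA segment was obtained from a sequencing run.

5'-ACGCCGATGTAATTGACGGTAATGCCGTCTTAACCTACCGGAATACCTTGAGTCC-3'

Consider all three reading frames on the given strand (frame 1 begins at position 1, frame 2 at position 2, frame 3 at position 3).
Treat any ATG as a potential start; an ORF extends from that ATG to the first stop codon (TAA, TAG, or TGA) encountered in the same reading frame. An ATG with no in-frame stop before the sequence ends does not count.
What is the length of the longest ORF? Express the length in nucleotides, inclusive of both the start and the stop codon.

Frame 1: ACG CCG ATG TAA TTG ACG GTA ATG CCG TCT TAA CCT ACC GGA ATA CCT TGA GTC — ATG at 7, stop TAA at 10 → 6 nt; ATG at 22, stop TAA at 31 → 12 nt.
Frame 2: CGC CGA TGT AAT TGA CGG TAA TGC CGT CTT AAC CTA CCG GAA TAC CTT GAG TCC — no ATG→stop ORF.
Frame 3: GCC GAT GTA ATT GAC GGT AAT GCC GTC TTA ACC TAC CGG AAT ACC TTG AGT — no ATG→stop ORF.
Longest: frame 1, positions 22–33, 12 nt = 4 codons = 3 aa. → 12 nucleotides.

12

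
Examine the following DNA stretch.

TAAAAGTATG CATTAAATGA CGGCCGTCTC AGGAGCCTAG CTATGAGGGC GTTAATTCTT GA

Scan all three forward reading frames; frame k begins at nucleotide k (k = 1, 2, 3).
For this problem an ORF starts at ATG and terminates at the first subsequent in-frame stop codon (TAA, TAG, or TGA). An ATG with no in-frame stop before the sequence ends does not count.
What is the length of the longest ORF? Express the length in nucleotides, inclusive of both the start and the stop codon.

24

Frame 1: TAA AAG TAT GCA TTA AAT GAC GGC CGT CTC AGG AGC CTA GCT ATG AGG GCG TTA ATT CTT — no ATG→stop ORF.
Frame 2: AAA AGT ATG CAT TAA ATG ACG GCC GTC TCA GGA GCC TAG CTA TGA GGG CGT TAA TTC TTG — ATG at 8, stop TAA at 14 → 9 nt; ATG at 17, stop TAG at 38 → 24 nt.
Frame 3: AAA GTA TGC ATT AAA TGA CGG CCG TCT CAG GAG CCT AGC TAT GAG GGC GTT AAT TCT TGA — no ATG→stop ORF.
Longest: frame 2, positions 17–40, 24 nt = 8 codons = 7 aa. → 24 nucleotides.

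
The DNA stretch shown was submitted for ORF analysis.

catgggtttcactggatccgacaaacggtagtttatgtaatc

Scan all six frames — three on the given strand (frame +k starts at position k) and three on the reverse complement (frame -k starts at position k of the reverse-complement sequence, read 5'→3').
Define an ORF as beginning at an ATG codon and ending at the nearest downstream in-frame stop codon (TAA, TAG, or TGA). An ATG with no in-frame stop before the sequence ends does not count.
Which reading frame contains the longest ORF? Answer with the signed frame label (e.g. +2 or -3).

Reverse complement (5'→3'): GATTACATAAACTACCGTTTGTCGGATCCAGTGAAACCCATG
Frame +1: CAT GGG TTT CAC TGG ATC CGA CAA ACG GTA GTT TAT GTA ATC — no ATG→stop ORF.
Frame +2: ATG GGT TTC ACT GGA TCC GAC AAA CGG TAG TTT ATG TAA — ATG at 2, stop TAG at 29 → 30 nt; ATG at 35, stop TAA at 38 → 6 nt.
Frame +3: TGG GTT TCA CTG GAT CCG ACA AAC GGT AGT TTA TGT AAT — no ATG→stop ORF.
Frame -1: GAT TAC ATA AAC TAC CGT TTG TCG GAT CCA GTG AAA CCC ATG — no ATG→stop ORF.
Frame -2: ATT ACA TAA ACT ACC GTT TGT CGG ATC CAG TGA AAC CCA — no ATG→stop ORF.
Frame -3: TTA CAT AAA CTA CCG TTT GTC GGA TCC AGT GAA ACC CAT — no ATG→stop ORF.
Longest ORF is 30 nt in frame +2 (positions 2–31).

+2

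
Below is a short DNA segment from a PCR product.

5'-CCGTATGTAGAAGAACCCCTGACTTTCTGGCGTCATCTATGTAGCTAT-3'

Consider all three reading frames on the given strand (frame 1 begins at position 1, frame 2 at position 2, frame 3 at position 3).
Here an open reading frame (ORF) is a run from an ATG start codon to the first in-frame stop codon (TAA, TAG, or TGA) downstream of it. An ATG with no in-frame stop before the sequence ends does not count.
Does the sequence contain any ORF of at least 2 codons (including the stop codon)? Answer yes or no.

yes

Frame 1: CCG TAT GTA GAA GAA CCC CTG ACT TTC TGG CGT CAT CTA TGT AGC TAT — no ATG→stop ORF.
Frame 2: CGT ATG TAG AAG AAC CCC TGA CTT TCT GGC GTC ATC TAT GTA GCT — ATG at 5, stop TAG at 8 → 6 nt.
Frame 3: GTA TGT AGA AGA ACC CCT GAC TTT CTG GCG TCA TCT ATG TAG CTA — ATG at 39, stop TAG at 42 → 6 nt.
Frame 2 has an ORF of 2 codons (positions 5–10) ≥ 2, so yes.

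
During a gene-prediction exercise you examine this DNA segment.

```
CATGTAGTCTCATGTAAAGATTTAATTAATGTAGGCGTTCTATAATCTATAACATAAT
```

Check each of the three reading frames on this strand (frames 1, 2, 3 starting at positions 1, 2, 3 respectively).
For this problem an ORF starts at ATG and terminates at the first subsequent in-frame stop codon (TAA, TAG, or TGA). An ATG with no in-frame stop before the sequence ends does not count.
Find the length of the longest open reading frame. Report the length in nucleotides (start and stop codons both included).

Frame 1: CAT GTA GTC TCA TGT AAA GAT TTA ATT AAT GTA GGC GTT CTA TAA TCT ATA ACA TAA — no ATG→stop ORF.
Frame 2: ATG TAG TCT CAT GTA AAG ATT TAA TTA ATG TAG GCG TTC TAT AAT CTA TAA CAT AAT — ATG at 2, stop TAG at 5 → 6 nt; ATG at 29, stop TAG at 32 → 6 nt.
Frame 3: TGT AGT CTC ATG TAA AGA TTT AAT TAA TGT AGG CGT TCT ATA ATC TAT AAC ATA — ATG at 12, stop TAA at 15 → 6 nt.
Longest: frame 2, positions 2–7, 6 nt = 2 codons = 1 aa. → 6 nucleotides.

6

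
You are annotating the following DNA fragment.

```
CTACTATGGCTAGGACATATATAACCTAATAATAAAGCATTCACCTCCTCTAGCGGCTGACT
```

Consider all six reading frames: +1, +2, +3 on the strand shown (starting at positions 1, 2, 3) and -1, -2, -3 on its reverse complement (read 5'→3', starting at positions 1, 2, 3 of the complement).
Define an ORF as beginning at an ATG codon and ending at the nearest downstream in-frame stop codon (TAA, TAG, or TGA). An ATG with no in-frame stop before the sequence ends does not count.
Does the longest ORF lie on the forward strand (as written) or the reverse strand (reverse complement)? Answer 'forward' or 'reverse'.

forward

Reverse complement (5'→3'): AGTCAGCCGCTAGAGGAGGTGAATGCTTTATTATTAGGTTATATATGTCCTAGCCATAGTAG
Frame +1: CTA CTA TGG CTA GGA CAT ATA TAA CCT AAT AAT AAA GCA TTC ACC TCC TCT AGC GGC TGA — no ATG→stop ORF.
Frame +2: TAC TAT GGC TAG GAC ATA TAT AAC CTA ATA ATA AAG CAT TCA CCT CCT CTA GCG GCT GAC — no ATG→stop ORF.
Frame +3: ACT ATG GCT AGG ACA TAT ATA ACC TAA TAA TAA AGC ATT CAC CTC CTC TAG CGG CTG ACT — ATG at 6, stop TAA at 27 → 24 nt.
Frame -1: AGT CAG CCG CTA GAG GAG GTG AAT GCT TTA TTA TTA GGT TAT ATA TGT CCT AGC CAT AGT — no ATG→stop ORF.
Frame -2: GTC AGC CGC TAG AGG AGG TGA ATG CTT TAT TAT TAG GTT ATA TAT GTC CTA GCC ATA GTA — ATG at 23, stop TAG at 35 → 15 nt.
Frame -3: TCA GCC GCT AGA GGA GGT GAA TGC TTT ATT ATT AGG TTA TAT ATG TCC TAG CCA TAG TAG — ATG at 45, stop TAG at 51 → 9 nt.
Forward-strand max 24 nt; reverse-strand max 15 nt. The forward strand has the longer ORF.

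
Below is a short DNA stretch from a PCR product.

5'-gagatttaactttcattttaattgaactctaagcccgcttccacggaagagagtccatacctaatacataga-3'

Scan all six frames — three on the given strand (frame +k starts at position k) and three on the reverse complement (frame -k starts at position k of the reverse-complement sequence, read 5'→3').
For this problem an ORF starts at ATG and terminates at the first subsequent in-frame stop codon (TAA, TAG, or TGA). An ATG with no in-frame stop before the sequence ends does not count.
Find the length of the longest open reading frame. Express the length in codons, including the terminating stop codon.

Reverse complement (5'→3'): TCTATGTATTAGGTATGGACTCTCTTCCGTGGAAGCGGGCTTAGAGTTCAATTAAAATGAAAGTTAAATCTC
Frame +1: GAG ATT TAA CTT TCA TTT TAA TTG AAC TCT AAG CCC GCT TCC ACG GAA GAG AGT CCA TAC CTA ATA CAT AGA — no ATG→stop ORF.
Frame +2: AGA TTT AAC TTT CAT TTT AAT TGA ACT CTA AGC CCG CTT CCA CGG AAG AGA GTC CAT ACC TAA TAC ATA — no ATG→stop ORF.
Frame +3: GAT TTA ACT TTC ATT TTA ATT GAA CTC TAA GCC CGC TTC CAC GGA AGA GAG TCC ATA CCT AAT ACA TAG — no ATG→stop ORF.
Frame -1: TCT ATG TAT TAG GTA TGG ACT CTC TTC CGT GGA AGC GGG CTT AGA GTT CAA TTA AAA TGA AAG TTA AAT CTC — ATG at 4, stop TAG at 10 → 9 nt.
Frame -2: CTA TGT ATT AGG TAT GGA CTC TCT TCC GTG GAA GCG GGC TTA GAG TTC AAT TAA AAT GAA AGT TAA ATC — no ATG→stop ORF.
Frame -3: TAT GTA TTA GGT ATG GAC TCT CTT CCG TGG AAG CGG GCT TAG AGT TCA ATT AAA ATG AAA GTT AAA TCT — ATG at 15, stop TAG at 42 → 30 nt.
Longest: frame -3, positions 15–44, 30 nt = 10 codons = 9 aa. → 10 codons.

10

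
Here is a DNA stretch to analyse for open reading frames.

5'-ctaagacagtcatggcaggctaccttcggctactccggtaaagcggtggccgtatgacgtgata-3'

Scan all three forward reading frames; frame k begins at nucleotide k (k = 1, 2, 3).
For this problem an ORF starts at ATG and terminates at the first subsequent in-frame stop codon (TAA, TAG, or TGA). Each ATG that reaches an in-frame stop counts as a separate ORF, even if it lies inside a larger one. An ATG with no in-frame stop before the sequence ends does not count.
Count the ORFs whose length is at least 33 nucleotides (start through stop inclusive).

Frame 1: CTA AGA CAG TCA TGG CAG GCT ACC TTC GGC TAC TCC GGT AAA GCG GTG GCC GTA TGA CGT GAT — no ATG→stop ORF.
Frame 2: TAA GAC AGT CAT GGC AGG CTA CCT TCG GCT ACT CCG GTA AAG CGG TGG CCG TAT GAC GTG ATA — no ATG→stop ORF.
Frame 3: AAG ACA GTC ATG GCA GGC TAC CTT CGG CTA CTC CGG TAA AGC GGT GGC CGT ATG ACG TGA — ATG at 12, stop TAA at 39 → 30 nt; ATG at 54, stop TGA at 60 → 9 nt.
No ORF reaches 33 nucleotides. Count = 0.

0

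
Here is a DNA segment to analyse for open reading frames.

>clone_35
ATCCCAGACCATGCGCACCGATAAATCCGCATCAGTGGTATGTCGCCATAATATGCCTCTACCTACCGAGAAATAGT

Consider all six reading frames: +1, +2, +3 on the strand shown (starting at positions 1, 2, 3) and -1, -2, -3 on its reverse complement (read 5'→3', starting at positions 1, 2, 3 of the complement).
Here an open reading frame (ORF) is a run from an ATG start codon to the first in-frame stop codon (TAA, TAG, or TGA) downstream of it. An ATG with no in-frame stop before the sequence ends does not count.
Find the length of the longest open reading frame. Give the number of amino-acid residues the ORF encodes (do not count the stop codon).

21

Reverse complement (5'→3'): ACTATTTCTCGGTAGGTAGAGGCATATTATGGCGACATACCACTGATGCGGATTTATCGGTGCGCATGGTCTGGGAT
Frame +1: ATC CCA GAC CAT GCG CAC CGA TAA ATC CGC ATC AGT GGT ATG TCG CCA TAA TAT GCC TCT ACC TAC CGA GAA ATA — ATG at 40, stop TAA at 49 → 12 nt.
Frame +2: TCC CAG ACC ATG CGC ACC GAT AAA TCC GCA TCA GTG GTA TGT CGC CAT AAT ATG CCT CTA CCT ACC GAG AAA TAG — ATG at 11, stop TAG at 74 → 66 nt; ATG at 53, stop TAG at 74 → 24 nt.
Frame +3: CCC AGA CCA TGC GCA CCG ATA AAT CCG CAT CAG TGG TAT GTC GCC ATA ATA TGC CTC TAC CTA CCG AGA AAT AGT — no ATG→stop ORF.
Frame -1: ACT ATT TCT CGG TAG GTA GAG GCA TAT TAT GGC GAC ATA CCA CTG ATG CGG ATT TAT CGG TGC GCA TGG TCT GGG — no ATG→stop ORF.
Frame -2: CTA TTT CTC GGT AGG TAG AGG CAT ATT ATG GCG ACA TAC CAC TGA TGC GGA TTT ATC GGT GCG CAT GGT CTG GGA — ATG at 29, stop TGA at 44 → 18 nt.
Frame -3: TAT TTC TCG GTA GGT AGA GGC ATA TTA TGG CGA CAT ACC ACT GAT GCG GAT TTA TCG GTG CGC ATG GTC TGG GAT — no ATG→stop ORF.
Longest: frame +2, positions 11–76, 66 nt = 22 codons = 21 aa. → 21 amino acids.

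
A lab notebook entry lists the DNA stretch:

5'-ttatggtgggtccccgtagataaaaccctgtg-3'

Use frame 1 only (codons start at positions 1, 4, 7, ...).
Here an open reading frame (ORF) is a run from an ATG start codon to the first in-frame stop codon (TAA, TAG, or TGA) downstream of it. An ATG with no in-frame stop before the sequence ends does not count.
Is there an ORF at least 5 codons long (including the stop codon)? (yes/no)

Frame 1: TTA TGG TGG GTC CCC GTA GAT AAA ACC CTG — no ATG→stop ORF.
Largest ORF found is 0 codons < 5, so no.

no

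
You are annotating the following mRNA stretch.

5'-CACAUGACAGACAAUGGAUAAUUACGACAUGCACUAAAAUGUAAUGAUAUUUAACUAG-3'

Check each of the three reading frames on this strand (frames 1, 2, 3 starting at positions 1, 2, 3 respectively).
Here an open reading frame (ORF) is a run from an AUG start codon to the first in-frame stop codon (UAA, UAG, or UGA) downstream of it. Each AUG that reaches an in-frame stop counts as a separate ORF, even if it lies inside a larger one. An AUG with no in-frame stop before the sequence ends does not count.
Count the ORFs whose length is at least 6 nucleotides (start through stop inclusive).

5

Frame 1: CAC AUG ACA GAC AAU GGA UAA UUA CGA CAU GCA CUA AAA UGU AAU GAU AUU UAA CUA — AUG at 4, stop UAA at 19 → 18 nt.
Frame 2: ACA UGA CAG ACA AUG GAU AAU UAC GAC AUG CAC UAA AAU GUA AUG AUA UUU AAC UAG — AUG at 14, stop UAA at 35 → 24 nt; AUG at 29, stop UAA at 35 → 9 nt; AUG at 44, stop UAG at 56 → 15 nt.
Frame 3: CAU GAC AGA CAA UGG AUA AUU ACG ACA UGC ACU AAA AUG UAA UGA UAU UUA ACU — AUG at 39, stop UAA at 42 → 6 nt.
ORFs ≥ 6 nucleotides: frame 1 4–21 (18 nucleotides), frame 2 14–37 (24 nucleotides), frame 2 29–37 (9 nucleotides), frame 2 44–58 (15 nucleotides), frame 3 39–44 (6 nucleotides). Count = 5.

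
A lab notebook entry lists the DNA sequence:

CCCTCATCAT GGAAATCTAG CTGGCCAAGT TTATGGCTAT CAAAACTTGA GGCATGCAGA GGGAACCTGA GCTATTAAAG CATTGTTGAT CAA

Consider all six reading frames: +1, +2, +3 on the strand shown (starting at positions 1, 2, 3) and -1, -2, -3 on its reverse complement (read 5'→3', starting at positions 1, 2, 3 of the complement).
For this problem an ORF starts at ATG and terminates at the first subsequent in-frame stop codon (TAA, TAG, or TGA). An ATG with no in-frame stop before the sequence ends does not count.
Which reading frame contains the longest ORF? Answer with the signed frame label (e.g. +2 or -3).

-3

Reverse complement (5'→3'): TTGATCAACAATGCTTTAATAGCTCAGGTTCCCTCTGCATGCCTCAAGTTTTGATAGCCATAAACTTGGCCAGCTAGATTTCCATGATGAGGG
Frame +1: CCC TCA TCA TGG AAA TCT AGC TGG CCA AGT TTA TGG CTA TCA AAA CTT GAG GCA TGC AGA GGG AAC CTG AGC TAT TAA AGC ATT GTT GAT CAA — no ATG→stop ORF.
Frame +2: CCT CAT CAT GGA AAT CTA GCT GGC CAA GTT TAT GGC TAT CAA AAC TTG AGG CAT GCA GAG GGA ACC TGA GCT ATT AAA GCA TTG TTG ATC — no ATG→stop ORF.
Frame +3: CTC ATC ATG GAA ATC TAG CTG GCC AAG TTT ATG GCT ATC AAA ACT TGA GGC ATG CAG AGG GAA CCT GAG CTA TTA AAG CAT TGT TGA TCA — ATG at 9, stop TAG at 18 → 12 nt; ATG at 33, stop TGA at 48 → 18 nt; ATG at 54, stop TGA at 87 → 36 nt.
Frame -1: TTG ATC AAC AAT GCT TTA ATA GCT CAG GTT CCC TCT GCA TGC CTC AAG TTT TGA TAG CCA TAA ACT TGG CCA GCT AGA TTT CCA TGA TGA GGG — no ATG→stop ORF.
Frame -2: TGA TCA ACA ATG CTT TAA TAG CTC AGG TTC CCT CTG CAT GCC TCA AGT TTT GAT AGC CAT AAA CTT GGC CAG CTA GAT TTC CAT GAT GAG — ATG at 11, stop TAA at 17 → 9 nt.
Frame -3: GAT CAA CAA TGC TTT AAT AGC TCA GGT TCC CTC TGC ATG CCT CAA GTT TTG ATA GCC ATA AAC TTG GCC AGC TAG ATT TCC ATG ATG AGG — ATG at 39, stop TAG at 75 → 39 nt.
Longest ORF is 39 nt in frame -3 (positions 39–77).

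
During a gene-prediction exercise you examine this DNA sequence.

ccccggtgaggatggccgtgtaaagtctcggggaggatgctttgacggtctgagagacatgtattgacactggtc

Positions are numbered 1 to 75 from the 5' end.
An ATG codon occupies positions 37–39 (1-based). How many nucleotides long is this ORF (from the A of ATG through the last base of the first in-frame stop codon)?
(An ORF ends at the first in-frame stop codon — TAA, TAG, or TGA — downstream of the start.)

9

Codons from position 37: ATG (37–39), CTT (40–42), TGA (43–45).
TGA is the first in-frame stop; ORF spans 37–45, 9 nucleotides.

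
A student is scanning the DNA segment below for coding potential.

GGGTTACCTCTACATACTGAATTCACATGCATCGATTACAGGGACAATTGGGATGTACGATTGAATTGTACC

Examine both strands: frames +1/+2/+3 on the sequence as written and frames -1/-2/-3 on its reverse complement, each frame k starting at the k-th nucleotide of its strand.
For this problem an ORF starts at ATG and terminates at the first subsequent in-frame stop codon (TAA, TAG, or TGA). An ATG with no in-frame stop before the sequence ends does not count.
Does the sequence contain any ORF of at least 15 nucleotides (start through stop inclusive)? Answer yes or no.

Reverse complement (5'→3'): GGTACAATTCAATCGTACATCCCAATTGTCCCTGTAATCGATGCATGTGAATTCAGTATGTAGAGGTAACCC
Frame +1: GGG TTA CCT CTA CAT ACT GAA TTC ACA TGC ATC GAT TAC AGG GAC AAT TGG GAT GTA CGA TTG AAT TGT ACC — no ATG→stop ORF.
Frame +2: GGT TAC CTC TAC ATA CTG AAT TCA CAT GCA TCG ATT ACA GGG ACA ATT GGG ATG TAC GAT TGA ATT GTA — ATG at 53, stop TGA at 62 → 12 nt.
Frame +3: GTT ACC TCT ACA TAC TGA ATT CAC ATG CAT CGA TTA CAG GGA CAA TTG GGA TGT ACG ATT GAA TTG TAC — no ATG→stop ORF.
Frame -1: GGT ACA ATT CAA TCG TAC ATC CCA ATT GTC CCT GTA ATC GAT GCA TGT GAA TTC AGT ATG TAG AGG TAA CCC — ATG at 58, stop TAG at 61 → 6 nt.
Frame -2: GTA CAA TTC AAT CGT ACA TCC CAA TTG TCC CTG TAA TCG ATG CAT GTG AAT TCA GTA TGT AGA GGT AAC — no ATG→stop ORF.
Frame -3: TAC AAT TCA ATC GTA CAT CCC AAT TGT CCC TGT AAT CGA TGC ATG TGA ATT CAG TAT GTA GAG GTA ACC — ATG at 45, stop TGA at 48 → 6 nt.
Largest ORF found is 12 nucleotides < 15, so no.

no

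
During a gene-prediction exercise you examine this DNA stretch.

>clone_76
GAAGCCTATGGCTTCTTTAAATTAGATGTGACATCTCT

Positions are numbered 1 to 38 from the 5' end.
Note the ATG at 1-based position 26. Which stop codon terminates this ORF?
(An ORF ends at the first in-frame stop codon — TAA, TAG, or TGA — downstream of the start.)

Codons from position 26: ATG (26–28), TGA (29–31).
The first in-frame stop codon is TGA.

TGA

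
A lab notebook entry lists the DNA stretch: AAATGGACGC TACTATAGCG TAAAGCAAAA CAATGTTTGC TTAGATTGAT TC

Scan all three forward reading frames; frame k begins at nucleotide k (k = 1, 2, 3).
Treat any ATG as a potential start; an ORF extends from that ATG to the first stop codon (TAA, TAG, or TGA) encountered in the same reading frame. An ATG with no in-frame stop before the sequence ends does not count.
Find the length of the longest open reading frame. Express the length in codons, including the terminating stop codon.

7

Frame 1: AAA TGG ACG CTA CTA TAG CGT AAA GCA AAA CAA TGT TTG CTT AGA TTG ATT — no ATG→stop ORF.
Frame 2: AAT GGA CGC TAC TAT AGC GTA AAG CAA AAC AAT GTT TGC TTA GAT TGA TTC — no ATG→stop ORF.
Frame 3: ATG GAC GCT ACT ATA GCG TAA AGC AAA ACA ATG TTT GCT TAG ATT GAT — ATG at 3, stop TAA at 21 → 21 nt; ATG at 33, stop TAG at 42 → 12 nt.
Longest: frame 3, positions 3–23, 21 nt = 7 codons = 6 aa. → 7 codons.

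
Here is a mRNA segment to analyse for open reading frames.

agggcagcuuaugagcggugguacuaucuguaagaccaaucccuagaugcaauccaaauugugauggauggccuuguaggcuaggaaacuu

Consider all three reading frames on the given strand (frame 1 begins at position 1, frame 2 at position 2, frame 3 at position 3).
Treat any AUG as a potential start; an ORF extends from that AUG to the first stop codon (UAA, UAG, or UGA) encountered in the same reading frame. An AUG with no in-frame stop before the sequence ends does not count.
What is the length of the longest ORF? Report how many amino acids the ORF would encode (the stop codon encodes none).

Frame 1: AGG GCA GCU UAU GAG CGG UGG UAC UAU CUG UAA GAC CAA UCC CUA GAU GCA AUC CAA AUU GUG AUG GAU GGC CUU GUA GGC UAG GAA ACU — AUG at 64, stop UAG at 82 → 21 nt.
Frame 2: GGG CAG CUU AUG AGC GGU GGU ACU AUC UGU AAG ACC AAU CCC UAG AUG CAA UCC AAA UUG UGA UGG AUG GCC UUG UAG GCU AGG AAA CUU — AUG at 11, stop UAG at 44 → 36 nt; AUG at 47, stop UGA at 62 → 18 nt; AUG at 68, stop UAG at 77 → 12 nt.
Frame 3: GGC AGC UUA UGA GCG GUG GUA CUA UCU GUA AGA CCA AUC CCU AGA UGC AAU CCA AAU UGU GAU GGA UGG CCU UGU AGG CUA GGA AAC — no AUG→stop ORF.
Longest: frame 2, positions 11–46, 36 nt = 12 codons = 11 aa. → 11 amino acids.

11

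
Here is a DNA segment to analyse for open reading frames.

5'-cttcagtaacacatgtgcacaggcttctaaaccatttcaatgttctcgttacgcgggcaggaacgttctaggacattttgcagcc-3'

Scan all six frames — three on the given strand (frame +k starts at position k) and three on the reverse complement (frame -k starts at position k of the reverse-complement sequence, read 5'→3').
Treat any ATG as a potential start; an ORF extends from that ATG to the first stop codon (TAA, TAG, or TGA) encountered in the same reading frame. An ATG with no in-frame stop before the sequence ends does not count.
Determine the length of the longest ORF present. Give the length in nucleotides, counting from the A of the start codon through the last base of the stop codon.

Reverse complement (5'→3'): GGCTGCAAAATGTCCTAGAACGTTCCTGCCCGCGTAACGAGAACATTGAAATGGTTTAGAAGCCTGTGCACATGTGTTACTGAAG
Frame +1: CTT CAG TAA CAC ATG TGC ACA GGC TTC TAA ACC ATT TCA ATG TTC TCG TTA CGC GGG CAG GAA CGT TCT AGG ACA TTT TGC AGC — ATG at 13, stop TAA at 28 → 18 nt.
Frame +2: TTC AGT AAC ACA TGT GCA CAG GCT TCT AAA CCA TTT CAA TGT TCT CGT TAC GCG GGC AGG AAC GTT CTA GGA CAT TTT GCA GCC — no ATG→stop ORF.
Frame +3: TCA GTA ACA CAT GTG CAC AGG CTT CTA AAC CAT TTC AAT GTT CTC GTT ACG CGG GCA GGA ACG TTC TAG GAC ATT TTG CAG — no ATG→stop ORF.
Frame -1: GGC TGC AAA ATG TCC TAG AAC GTT CCT GCC CGC GTA ACG AGA ACA TTG AAA TGG TTT AGA AGC CTG TGC ACA TGT GTT ACT GAA — ATG at 10, stop TAG at 16 → 9 nt.
Frame -2: GCT GCA AAA TGT CCT AGA ACG TTC CTG CCC GCG TAA CGA GAA CAT TGA AAT GGT TTA GAA GCC TGT GCA CAT GTG TTA CTG AAG — no ATG→stop ORF.
Frame -3: CTG CAA AAT GTC CTA GAA CGT TCC TGC CCG CGT AAC GAG AAC ATT GAA ATG GTT TAG AAG CCT GTG CAC ATG TGT TAC TGA — ATG at 51, stop TAG at 57 → 9 nt; ATG at 72, stop TGA at 81 → 12 nt.
Longest: frame +1, positions 13–30, 18 nt = 6 codons = 5 aa. → 18 nucleotides.

18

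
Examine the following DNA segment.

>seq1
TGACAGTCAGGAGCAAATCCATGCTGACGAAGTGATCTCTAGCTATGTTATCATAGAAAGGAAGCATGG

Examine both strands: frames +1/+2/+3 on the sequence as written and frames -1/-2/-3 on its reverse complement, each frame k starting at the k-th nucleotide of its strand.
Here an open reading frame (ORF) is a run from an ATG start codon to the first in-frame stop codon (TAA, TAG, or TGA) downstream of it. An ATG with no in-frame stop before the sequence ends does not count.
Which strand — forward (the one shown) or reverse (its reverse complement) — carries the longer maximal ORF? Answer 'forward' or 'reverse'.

forward

Reverse complement (5'→3'): CCATGCTTCCTTTCTATGATAACATAGCTAGAGATCACTTCGTCAGCATGGATTTGCTCCTGACTGTCA
Frame +1: TGA CAG TCA GGA GCA AAT CCA TGC TGA CGA AGT GAT CTC TAG CTA TGT TAT CAT AGA AAG GAA GCA TGG — no ATG→stop ORF.
Frame +2: GAC AGT CAG GAG CAA ATC CAT GCT GAC GAA GTG ATC TCT AGC TAT GTT ATC ATA GAA AGG AAG CAT — no ATG→stop ORF.
Frame +3: ACA GTC AGG AGC AAA TCC ATG CTG ACG AAG TGA TCT CTA GCT ATG TTA TCA TAG AAA GGA AGC ATG — ATG at 21, stop TGA at 33 → 15 nt; ATG at 45, stop TAG at 54 → 12 nt.
Frame -1: CCA TGC TTC CTT TCT ATG ATA ACA TAG CTA GAG ATC ACT TCG TCA GCA TGG ATT TGC TCC TGA CTG TCA — ATG at 16, stop TAG at 25 → 12 nt.
Frame -2: CAT GCT TCC TTT CTA TGA TAA CAT AGC TAG AGA TCA CTT CGT CAG CAT GGA TTT GCT CCT GAC TGT — no ATG→stop ORF.
Frame -3: ATG CTT CCT TTC TAT GAT AAC ATA GCT AGA GAT CAC TTC GTC AGC ATG GAT TTG CTC CTG ACT GTC — no ATG→stop ORF.
Forward-strand max 15 nt; reverse-strand max 12 nt. The forward strand has the longer ORF.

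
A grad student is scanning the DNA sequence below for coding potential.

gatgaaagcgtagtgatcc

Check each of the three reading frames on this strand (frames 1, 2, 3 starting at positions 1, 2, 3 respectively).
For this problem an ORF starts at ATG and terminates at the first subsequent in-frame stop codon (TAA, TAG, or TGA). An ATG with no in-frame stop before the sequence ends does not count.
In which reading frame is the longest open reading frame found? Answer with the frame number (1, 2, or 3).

Frame 1: GAT GAA AGC GTA GTG ATC — no ATG→stop ORF.
Frame 2: ATG AAA GCG TAG TGA TCC — ATG at 2, stop TAG at 11 → 12 nt.
Frame 3: TGA AAG CGT AGT GAT — no ATG→stop ORF.
Longest ORF is 12 nt in frame 2 (positions 2–13).

2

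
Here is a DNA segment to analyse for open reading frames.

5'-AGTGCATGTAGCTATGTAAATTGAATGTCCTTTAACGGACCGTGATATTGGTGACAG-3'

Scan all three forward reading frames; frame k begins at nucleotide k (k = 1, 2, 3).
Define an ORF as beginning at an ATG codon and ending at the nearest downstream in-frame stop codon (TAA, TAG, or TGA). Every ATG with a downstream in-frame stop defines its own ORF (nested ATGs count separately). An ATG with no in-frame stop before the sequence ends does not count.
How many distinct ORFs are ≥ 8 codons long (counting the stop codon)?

Frame 1: AGT GCA TGT AGC TAT GTA AAT TGA ATG TCC TTT AAC GGA CCG TGA TAT TGG TGA CAG — ATG at 25, stop TGA at 43 → 21 nt.
Frame 2: GTG CAT GTA GCT ATG TAA ATT GAA TGT CCT TTA ACG GAC CGT GAT ATT GGT GAC — ATG at 14, stop TAA at 17 → 6 nt.
Frame 3: TGC ATG TAG CTA TGT AAA TTG AAT GTC CTT TAA CGG ACC GTG ATA TTG GTG ACA — ATG at 6, stop TAG at 9 → 6 nt.
No ORF reaches 8 codons. Count = 0.

0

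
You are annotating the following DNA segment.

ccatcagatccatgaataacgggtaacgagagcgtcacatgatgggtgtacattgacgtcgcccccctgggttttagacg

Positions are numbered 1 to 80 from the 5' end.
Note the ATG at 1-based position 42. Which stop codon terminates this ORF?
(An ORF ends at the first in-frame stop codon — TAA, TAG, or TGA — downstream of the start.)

Codons from position 42: ATG (42–44), GGT (45–47), GTA (48–50), CAT (51–53), TGA (54–56).
The first in-frame stop codon is TGA.

TGA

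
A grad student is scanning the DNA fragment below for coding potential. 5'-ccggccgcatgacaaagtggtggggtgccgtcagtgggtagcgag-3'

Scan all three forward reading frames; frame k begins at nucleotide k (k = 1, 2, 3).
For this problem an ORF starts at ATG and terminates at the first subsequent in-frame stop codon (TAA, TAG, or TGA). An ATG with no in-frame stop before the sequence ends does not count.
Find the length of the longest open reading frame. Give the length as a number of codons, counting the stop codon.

11

Frame 1: CCG GCC GCA TGA CAA AGT GGT GGG GTG CCG TCA GTG GGT AGC GAG — no ATG→stop ORF.
Frame 2: CGG CCG CAT GAC AAA GTG GTG GGG TGC CGT CAG TGG GTA GCG — no ATG→stop ORF.
Frame 3: GGC CGC ATG ACA AAG TGG TGG GGT GCC GTC AGT GGG TAG CGA — ATG at 9, stop TAG at 39 → 33 nt.
Longest: frame 3, positions 9–41, 33 nt = 11 codons = 10 aa. → 11 codons.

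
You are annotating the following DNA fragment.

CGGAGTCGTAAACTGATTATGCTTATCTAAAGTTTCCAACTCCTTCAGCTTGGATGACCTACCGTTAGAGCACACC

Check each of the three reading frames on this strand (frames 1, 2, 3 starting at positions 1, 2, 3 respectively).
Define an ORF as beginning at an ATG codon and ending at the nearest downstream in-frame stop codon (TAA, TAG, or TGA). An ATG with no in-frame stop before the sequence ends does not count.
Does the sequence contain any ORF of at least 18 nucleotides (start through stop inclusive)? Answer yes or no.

no

Frame 1: CGG AGT CGT AAA CTG ATT ATG CTT ATC TAA AGT TTC CAA CTC CTT CAG CTT GGA TGA CCT ACC GTT AGA GCA CAC — ATG at 19, stop TAA at 28 → 12 nt.
Frame 2: GGA GTC GTA AAC TGA TTA TGC TTA TCT AAA GTT TCC AAC TCC TTC AGC TTG GAT GAC CTA CCG TTA GAG CAC ACC — no ATG→stop ORF.
Frame 3: GAG TCG TAA ACT GAT TAT GCT TAT CTA AAG TTT CCA ACT CCT TCA GCT TGG ATG ACC TAC CGT TAG AGC ACA — ATG at 54, stop TAG at 66 → 15 nt.
Largest ORF found is 15 nucleotides < 18, so no.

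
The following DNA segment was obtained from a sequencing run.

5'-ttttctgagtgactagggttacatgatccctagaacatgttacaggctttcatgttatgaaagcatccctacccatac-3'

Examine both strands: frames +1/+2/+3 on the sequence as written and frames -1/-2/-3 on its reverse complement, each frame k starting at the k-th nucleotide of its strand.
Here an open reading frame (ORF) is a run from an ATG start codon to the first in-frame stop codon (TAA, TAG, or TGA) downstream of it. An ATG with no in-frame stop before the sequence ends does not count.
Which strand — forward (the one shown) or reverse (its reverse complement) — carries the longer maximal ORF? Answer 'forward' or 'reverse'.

reverse

Reverse complement (5'→3'): GTATGGGTAGGGATGCTTTCATAACATGAAAGCCTGTAACATGTTCTAGGGATCATGTAACCCTAGTCACTCAGAAAA
Frame +1: TTT TCT GAG TGA CTA GGG TTA CAT GAT CCC TAG AAC ATG TTA CAG GCT TTC ATG TTA TGA AAG CAT CCC TAC CCA TAC — ATG at 37, stop TGA at 58 → 24 nt; ATG at 52, stop TGA at 58 → 9 nt.
Frame +2: TTT CTG AGT GAC TAG GGT TAC ATG ATC CCT AGA ACA TGT TAC AGG CTT TCA TGT TAT GAA AGC ATC CCT ACC CAT — no ATG→stop ORF.
Frame +3: TTC TGA GTG ACT AGG GTT ACA TGA TCC CTA GAA CAT GTT ACA GGC TTT CAT GTT ATG AAA GCA TCC CTA CCC ATA — no ATG→stop ORF.
Frame -1: GTA TGG GTA GGG ATG CTT TCA TAA CAT GAA AGC CTG TAA CAT GTT CTA GGG ATC ATG TAA CCC TAG TCA CTC AGA AAA — ATG at 13, stop TAA at 22 → 12 nt; ATG at 55, stop TAA at 58 → 6 nt.
Frame -2: TAT GGG TAG GGA TGC TTT CAT AAC ATG AAA GCC TGT AAC ATG TTC TAG GGA TCA TGT AAC CCT AGT CAC TCA GAA — ATG at 26, stop TAG at 47 → 24 nt; ATG at 41, stop TAG at 47 → 9 nt.
Frame -3: ATG GGT AGG GAT GCT TTC ATA ACA TGA AAG CCT GTA ACA TGT TCT AGG GAT CAT GTA ACC CTA GTC ACT CAG AAA — ATG at 3, stop TGA at 27 → 27 nt.
Forward-strand max 24 nt; reverse-strand max 27 nt. The reverse strand has the longer ORF.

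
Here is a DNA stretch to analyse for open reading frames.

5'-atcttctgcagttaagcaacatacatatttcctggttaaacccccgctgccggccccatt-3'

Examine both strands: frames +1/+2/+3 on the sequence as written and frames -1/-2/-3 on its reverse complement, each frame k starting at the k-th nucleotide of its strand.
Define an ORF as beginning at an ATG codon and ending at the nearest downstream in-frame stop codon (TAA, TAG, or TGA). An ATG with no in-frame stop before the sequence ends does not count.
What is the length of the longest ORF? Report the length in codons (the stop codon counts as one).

Reverse complement (5'→3'): AATGGGGCCGGCAGCGGGGGTTTAACCAGGAAATATGTATGTTGCTTAACTGCAGAAGAT
Frame +1: ATC TTC TGC AGT TAA GCA ACA TAC ATA TTT CCT GGT TAA ACC CCC GCT GCC GGC CCC ATT — no ATG→stop ORF.
Frame +2: TCT TCT GCA GTT AAG CAA CAT ACA TAT TTC CTG GTT AAA CCC CCG CTG CCG GCC CCA — no ATG→stop ORF.
Frame +3: CTT CTG CAG TTA AGC AAC ATA CAT ATT TCC TGG TTA AAC CCC CGC TGC CGG CCC CAT — no ATG→stop ORF.
Frame -1: AAT GGG GCC GGC AGC GGG GGT TTA ACC AGG AAA TAT GTA TGT TGC TTA ACT GCA GAA GAT — no ATG→stop ORF.
Frame -2: ATG GGG CCG GCA GCG GGG GTT TAA CCA GGA AAT ATG TAT GTT GCT TAA CTG CAG AAG — ATG at 2, stop TAA at 23 → 24 nt; ATG at 35, stop TAA at 47 → 15 nt.
Frame -3: TGG GGC CGG CAG CGG GGG TTT AAC CAG GAA ATA TGT ATG TTG CTT AAC TGC AGA AGA — no ATG→stop ORF.
Longest: frame -2, positions 2–25, 24 nt = 8 codons = 7 aa. → 8 codons.

8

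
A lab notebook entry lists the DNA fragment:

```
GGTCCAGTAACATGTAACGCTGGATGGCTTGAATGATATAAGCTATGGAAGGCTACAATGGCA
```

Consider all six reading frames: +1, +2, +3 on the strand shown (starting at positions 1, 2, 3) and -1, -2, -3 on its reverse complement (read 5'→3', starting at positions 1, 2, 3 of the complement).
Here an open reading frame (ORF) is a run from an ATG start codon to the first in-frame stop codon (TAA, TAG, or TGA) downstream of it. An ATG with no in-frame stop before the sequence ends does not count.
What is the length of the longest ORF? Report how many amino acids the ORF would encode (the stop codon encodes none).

2

Reverse complement (5'→3'): TGCCATTGTAGCCTTCCATAGCTTATATCATTCAAGCCATCCAGCGTTACATGTTACTGGACC
Frame +1: GGT CCA GTA ACA TGT AAC GCT GGA TGG CTT GAA TGA TAT AAG CTA TGG AAG GCT ACA ATG GCA — no ATG→stop ORF.
Frame +2: GTC CAG TAA CAT GTA ACG CTG GAT GGC TTG AAT GAT ATA AGC TAT GGA AGG CTA CAA TGG — no ATG→stop ORF.
Frame +3: TCC AGT AAC ATG TAA CGC TGG ATG GCT TGA ATG ATA TAA GCT ATG GAA GGC TAC AAT GGC — ATG at 12, stop TAA at 15 → 6 nt; ATG at 24, stop TGA at 30 → 9 nt; ATG at 33, stop TAA at 39 → 9 nt.
Frame -1: TGC CAT TGT AGC CTT CCA TAG CTT ATA TCA TTC AAG CCA TCC AGC GTT ACA TGT TAC TGG ACC — no ATG→stop ORF.
Frame -2: GCC ATT GTA GCC TTC CAT AGC TTA TAT CAT TCA AGC CAT CCA GCG TTA CAT GTT ACT GGA — no ATG→stop ORF.
Frame -3: CCA TTG TAG CCT TCC ATA GCT TAT ATC ATT CAA GCC ATC CAG CGT TAC ATG TTA CTG GAC — no ATG→stop ORF.
Longest: frame +3, positions 24–32, 9 nt = 3 codons = 2 aa. → 2 amino acids.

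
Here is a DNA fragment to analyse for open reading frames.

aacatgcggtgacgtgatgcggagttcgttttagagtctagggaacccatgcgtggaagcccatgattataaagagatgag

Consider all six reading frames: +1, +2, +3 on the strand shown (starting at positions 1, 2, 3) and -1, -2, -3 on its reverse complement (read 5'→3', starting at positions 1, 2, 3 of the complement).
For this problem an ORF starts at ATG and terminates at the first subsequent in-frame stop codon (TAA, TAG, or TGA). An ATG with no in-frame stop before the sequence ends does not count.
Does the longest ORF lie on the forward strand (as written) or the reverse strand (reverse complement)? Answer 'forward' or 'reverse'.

Reverse complement (5'→3'): CTCATCTCTTTATAATCATGGGCTTCCACGCATGGGTTCCCTAGACTCTAAAACGAACTCCGCATCACGTCACCGCATGTT
Frame +1: AAC ATG CGG TGA CGT GAT GCG GAG TTC GTT TTA GAG TCT AGG GAA CCC ATG CGT GGA AGC CCA TGA TTA TAA AGA GAT GAG — ATG at 4, stop TGA at 10 → 9 nt; ATG at 49, stop TGA at 64 → 18 nt.
Frame +2: ACA TGC GGT GAC GTG ATG CGG AGT TCG TTT TAG AGT CTA GGG AAC CCA TGC GTG GAA GCC CAT GAT TAT AAA GAG ATG — ATG at 17, stop TAG at 32 → 18 nt.
Frame +3: CAT GCG GTG ACG TGA TGC GGA GTT CGT TTT AGA GTC TAG GGA ACC CAT GCG TGG AAG CCC ATG ATT ATA AAG AGA TGA — ATG at 63, stop TGA at 78 → 18 nt.
Frame -1: CTC ATC TCT TTA TAA TCA TGG GCT TCC ACG CAT GGG TTC CCT AGA CTC TAA AAC GAA CTC CGC ATC ACG TCA CCG CAT GTT — no ATG→stop ORF.
Frame -2: TCA TCT CTT TAT AAT CAT GGG CTT CCA CGC ATG GGT TCC CTA GAC TCT AAA ACG AAC TCC GCA TCA CGT CAC CGC ATG — no ATG→stop ORF.
Frame -3: CAT CTC TTT ATA ATC ATG GGC TTC CAC GCA TGG GTT CCC TAG ACT CTA AAA CGA ACT CCG CAT CAC GTC ACC GCA TGT — ATG at 18, stop TAG at 42 → 27 nt.
Forward-strand max 18 nt; reverse-strand max 27 nt. The reverse strand has the longer ORF.

reverse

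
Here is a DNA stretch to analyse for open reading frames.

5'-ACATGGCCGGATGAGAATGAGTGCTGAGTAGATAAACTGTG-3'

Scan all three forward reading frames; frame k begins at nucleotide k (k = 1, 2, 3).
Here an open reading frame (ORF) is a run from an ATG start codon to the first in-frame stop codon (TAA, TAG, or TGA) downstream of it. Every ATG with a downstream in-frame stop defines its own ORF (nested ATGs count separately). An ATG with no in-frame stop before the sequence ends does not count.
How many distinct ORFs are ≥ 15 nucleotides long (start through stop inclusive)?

Frame 1: ACA TGG CCG GAT GAG AAT GAG TGC TGA GTA GAT AAA CTG — no ATG→stop ORF.
Frame 2: CAT GGC CGG ATG AGA ATG AGT GCT GAG TAG ATA AAC TGT — ATG at 11, stop TAG at 29 → 21 nt; ATG at 17, stop TAG at 29 → 15 nt.
Frame 3: ATG GCC GGA TGA GAA TGA GTG CTG AGT AGA TAA ACT GTG — ATG at 3, stop TGA at 12 → 12 nt.
ORFs ≥ 15 nucleotides: frame 2 11–31 (21 nucleotides), frame 2 17–31 (15 nucleotides). Count = 2.

2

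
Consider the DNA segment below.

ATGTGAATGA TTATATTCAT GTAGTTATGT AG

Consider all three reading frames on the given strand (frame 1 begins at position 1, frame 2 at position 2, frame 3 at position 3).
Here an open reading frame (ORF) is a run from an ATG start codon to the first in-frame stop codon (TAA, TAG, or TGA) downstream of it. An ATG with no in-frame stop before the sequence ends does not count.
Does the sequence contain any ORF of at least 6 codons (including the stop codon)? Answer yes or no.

Frame 1: ATG TGA ATG ATT ATA TTC ATG TAG TTA TGT — ATG at 1, stop TGA at 4 → 6 nt; ATG at 7, stop TAG at 22 → 18 nt; ATG at 19, stop TAG at 22 → 6 nt.
Frame 2: TGT GAA TGA TTA TAT TCA TGT AGT TAT GTA — no ATG→stop ORF.
Frame 3: GTG AAT GAT TAT ATT CAT GTA GTT ATG TAG — ATG at 27, stop TAG at 30 → 6 nt.
Frame 1 has an ORF of 6 codons (positions 7–24) ≥ 6, so yes.

yes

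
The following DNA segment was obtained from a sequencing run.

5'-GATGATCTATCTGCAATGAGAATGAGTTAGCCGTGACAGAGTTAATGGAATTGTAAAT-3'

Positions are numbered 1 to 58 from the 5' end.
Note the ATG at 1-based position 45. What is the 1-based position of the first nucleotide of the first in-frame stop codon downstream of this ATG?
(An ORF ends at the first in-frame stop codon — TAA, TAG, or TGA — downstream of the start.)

Codons from position 45: ATG (45–47), GAA (48–50), TTG (51–53), TAA (54–56).
TAA is a stop codon; it begins at position 54.

54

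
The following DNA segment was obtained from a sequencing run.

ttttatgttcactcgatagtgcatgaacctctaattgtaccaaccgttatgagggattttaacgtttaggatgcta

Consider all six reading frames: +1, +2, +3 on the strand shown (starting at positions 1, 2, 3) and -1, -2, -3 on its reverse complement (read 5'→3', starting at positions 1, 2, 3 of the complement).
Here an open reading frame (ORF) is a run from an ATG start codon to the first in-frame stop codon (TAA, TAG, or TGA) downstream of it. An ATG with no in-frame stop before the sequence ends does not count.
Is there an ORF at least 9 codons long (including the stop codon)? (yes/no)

Reverse complement (5'→3'): TAGCATCCTAAACGTTAAAATCCCTCATAACGGTTGGTACAATTAGAGGTTCATGCACTATCGAGTGAACATAAAA
Frame +1: TTT TAT GTT CAC TCG ATA GTG CAT GAA CCT CTA ATT GTA CCA ACC GTT ATG AGG GAT TTT AAC GTT TAG GAT GCT — ATG at 49, stop TAG at 67 → 21 nt.
Frame +2: TTT ATG TTC ACT CGA TAG TGC ATG AAC CTC TAA TTG TAC CAA CCG TTA TGA GGG ATT TTA ACG TTT AGG ATG CTA — ATG at 5, stop TAG at 17 → 15 nt; ATG at 23, stop TAA at 32 → 12 nt.
Frame +3: TTA TGT TCA CTC GAT AGT GCA TGA ACC TCT AAT TGT ACC AAC CGT TAT GAG GGA TTT TAA CGT TTA GGA TGC — no ATG→stop ORF.
Frame -1: TAG CAT CCT AAA CGT TAA AAT CCC TCA TAA CGG TTG GTA CAA TTA GAG GTT CAT GCA CTA TCG AGT GAA CAT AAA — no ATG→stop ORF.
Frame -2: AGC ATC CTA AAC GTT AAA ATC CCT CAT AAC GGT TGG TAC AAT TAG AGG TTC ATG CAC TAT CGA GTG AAC ATA AAA — no ATG→stop ORF.
Frame -3: GCA TCC TAA ACG TTA AAA TCC CTC ATA ACG GTT GGT ACA ATT AGA GGT TCA TGC ACT ATC GAG TGA ACA TAA — no ATG→stop ORF.
Largest ORF found is 7 codons < 9, so no.

no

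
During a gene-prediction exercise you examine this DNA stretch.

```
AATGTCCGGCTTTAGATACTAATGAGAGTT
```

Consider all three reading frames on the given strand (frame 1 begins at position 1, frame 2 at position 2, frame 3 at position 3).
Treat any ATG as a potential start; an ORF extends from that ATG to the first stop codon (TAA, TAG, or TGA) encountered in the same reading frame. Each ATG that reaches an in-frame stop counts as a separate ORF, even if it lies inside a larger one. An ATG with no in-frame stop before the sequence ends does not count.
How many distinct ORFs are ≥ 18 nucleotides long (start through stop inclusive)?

Frame 1: AAT GTC CGG CTT TAG ATA CTA ATG AGA GTT — no ATG→stop ORF.
Frame 2: ATG TCC GGC TTT AGA TAC TAA TGA GAG — ATG at 2, stop TAA at 20 → 21 nt.
Frame 3: TGT CCG GCT TTA GAT ACT AAT GAG AGT — no ATG→stop ORF.
ORFs ≥ 18 nucleotides: frame 2 2–22 (21 nucleotides). Count = 1.

1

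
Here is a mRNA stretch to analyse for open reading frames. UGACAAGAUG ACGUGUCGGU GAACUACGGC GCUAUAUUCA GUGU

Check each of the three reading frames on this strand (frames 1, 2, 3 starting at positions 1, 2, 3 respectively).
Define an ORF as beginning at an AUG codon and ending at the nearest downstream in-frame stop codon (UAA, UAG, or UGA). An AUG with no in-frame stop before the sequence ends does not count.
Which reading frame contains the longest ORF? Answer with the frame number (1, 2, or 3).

2

Frame 1: UGA CAA GAU GAC GUG UCG GUG AAC UAC GGC GCU AUA UUC AGU — no AUG→stop ORF.
Frame 2: GAC AAG AUG ACG UGU CGG UGA ACU ACG GCG CUA UAU UCA GUG — AUG at 8, stop UGA at 20 → 15 nt.
Frame 3: ACA AGA UGA CGU GUC GGU GAA CUA CGG CGC UAU AUU CAG UGU — no AUG→stop ORF.
Longest ORF is 15 nt in frame 2 (positions 8–22).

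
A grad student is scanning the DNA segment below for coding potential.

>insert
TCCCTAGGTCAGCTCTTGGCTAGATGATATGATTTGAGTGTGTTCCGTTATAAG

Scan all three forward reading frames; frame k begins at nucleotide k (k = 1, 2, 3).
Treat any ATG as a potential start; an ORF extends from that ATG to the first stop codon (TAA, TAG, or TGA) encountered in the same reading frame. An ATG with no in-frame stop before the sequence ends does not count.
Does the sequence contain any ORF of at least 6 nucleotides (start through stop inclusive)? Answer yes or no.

yes

Frame 1: TCC CTA GGT CAG CTC TTG GCT AGA TGA TAT GAT TTG AGT GTG TTC CGT TAT AAG — no ATG→stop ORF.
Frame 2: CCC TAG GTC AGC TCT TGG CTA GAT GAT ATG ATT TGA GTG TGT TCC GTT ATA — ATG at 29, stop TGA at 35 → 9 nt.
Frame 3: CCT AGG TCA GCT CTT GGC TAG ATG ATA TGA TTT GAG TGT GTT CCG TTA TAA — ATG at 24, stop TGA at 30 → 9 nt.
Frame 2 has an ORF of 9 nucleotides (positions 29–37) ≥ 6, so yes.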